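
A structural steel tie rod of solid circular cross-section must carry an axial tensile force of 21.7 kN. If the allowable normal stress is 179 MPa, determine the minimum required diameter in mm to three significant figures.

12.4 mm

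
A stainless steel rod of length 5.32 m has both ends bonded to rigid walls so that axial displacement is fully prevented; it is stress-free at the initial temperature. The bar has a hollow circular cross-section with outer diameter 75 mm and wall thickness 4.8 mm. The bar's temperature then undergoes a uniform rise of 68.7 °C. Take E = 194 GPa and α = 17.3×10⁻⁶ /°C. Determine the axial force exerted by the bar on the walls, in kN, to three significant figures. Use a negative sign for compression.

Free thermal expansion αLΔT = 17.3e-6 · 5320 · 68.7 = 6.323 mm.
The walls impose strain ε = −(6.323)/5320 = -1.1885e-03; σ = Eε = 194000 · -1.1885e-03 = -230.6 MPa.
Wall reaction R = σ·A = -230.6·1059 = -244100 N = -244.1 kN.

-244 kN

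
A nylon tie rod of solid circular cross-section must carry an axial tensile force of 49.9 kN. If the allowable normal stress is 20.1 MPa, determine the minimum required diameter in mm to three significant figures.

56.2 mm

Required area A ≥ P/σ_allow = 49900/20.1 = 2483 mm².
For a solid circular section, d ≥ √(4A/π) = 56.22 mm.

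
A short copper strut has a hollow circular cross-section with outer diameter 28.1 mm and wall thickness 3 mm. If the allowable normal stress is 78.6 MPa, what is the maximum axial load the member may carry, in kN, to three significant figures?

18.6 kN

A = 236.6 mm².
P_max = σ_allow · A = 78.6 · 236.6 = 18590 N = 18.59 kN.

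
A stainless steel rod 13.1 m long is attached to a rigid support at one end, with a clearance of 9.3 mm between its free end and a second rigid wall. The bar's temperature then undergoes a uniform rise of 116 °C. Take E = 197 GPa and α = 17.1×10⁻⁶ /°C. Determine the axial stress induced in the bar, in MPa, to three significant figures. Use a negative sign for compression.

-251 MPa

Free thermal expansion αLΔT = 17.1e-6 · 13100 · 116 = 25.99 mm.
The walls engage after the gap closes; constrained expansion = 25.99 − 9.3 = 16.69 mm.
The walls impose strain ε = −(16.69)/13100 = -1.2737e-03; σ = Eε = 197000 · -1.2737e-03 = -250.9 MPa.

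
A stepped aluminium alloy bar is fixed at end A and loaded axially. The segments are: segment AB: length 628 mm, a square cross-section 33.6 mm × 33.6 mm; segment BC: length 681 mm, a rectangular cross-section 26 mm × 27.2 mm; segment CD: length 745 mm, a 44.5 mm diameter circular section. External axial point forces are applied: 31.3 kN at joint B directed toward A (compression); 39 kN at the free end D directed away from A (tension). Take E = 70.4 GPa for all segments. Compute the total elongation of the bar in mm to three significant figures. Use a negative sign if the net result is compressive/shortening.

0.860 mm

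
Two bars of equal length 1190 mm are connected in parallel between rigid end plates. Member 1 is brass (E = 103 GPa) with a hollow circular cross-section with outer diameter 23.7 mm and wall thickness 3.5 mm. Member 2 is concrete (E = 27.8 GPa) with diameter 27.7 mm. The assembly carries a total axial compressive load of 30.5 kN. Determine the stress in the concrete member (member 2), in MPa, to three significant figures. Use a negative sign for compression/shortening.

-21.4 MPa

A_1 = 222.1 mm².
A_2 = 602.6 mm².
Equal strain + equilibrium ⇒ each member carries load in proportion to AE: A₁E₁ = 22880000 N, A₂E₂ = 16750000 N, ΣAE = 39630000 N.
σ₂ = P·E₂/ΣAE = -30500·27800/39630000 = -21.4 MPa.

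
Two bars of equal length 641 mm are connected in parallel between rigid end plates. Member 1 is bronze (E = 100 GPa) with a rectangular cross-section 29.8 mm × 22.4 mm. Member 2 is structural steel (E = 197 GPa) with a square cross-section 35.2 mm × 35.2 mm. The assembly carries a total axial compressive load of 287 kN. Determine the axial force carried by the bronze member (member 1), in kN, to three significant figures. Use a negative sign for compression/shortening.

-61.6 kN

A_1 = 667.5 mm².
A_2 = 1239 mm².
Equal strain + equilibrium ⇒ each member carries load in proportion to AE: A₁E₁ = 66750000 N, A₂E₂ = 244100000 N, ΣAE = 310800000 N.
F₁ = P·A₁E₁/ΣAE = -287000·66750000/310800000 = -61630 N.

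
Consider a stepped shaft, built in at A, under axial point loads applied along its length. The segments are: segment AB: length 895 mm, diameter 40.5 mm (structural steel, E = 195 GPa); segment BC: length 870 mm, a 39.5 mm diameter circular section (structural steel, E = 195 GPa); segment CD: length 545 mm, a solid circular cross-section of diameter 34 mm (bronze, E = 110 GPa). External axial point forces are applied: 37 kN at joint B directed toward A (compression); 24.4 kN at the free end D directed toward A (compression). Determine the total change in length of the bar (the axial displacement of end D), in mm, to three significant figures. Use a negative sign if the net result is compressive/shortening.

-0.441 mm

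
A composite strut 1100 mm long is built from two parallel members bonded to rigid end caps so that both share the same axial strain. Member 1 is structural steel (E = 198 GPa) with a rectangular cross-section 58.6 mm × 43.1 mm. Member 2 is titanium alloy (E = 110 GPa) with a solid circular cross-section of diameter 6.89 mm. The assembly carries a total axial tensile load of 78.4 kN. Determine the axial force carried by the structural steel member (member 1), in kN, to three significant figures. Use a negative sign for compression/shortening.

A_1 = 2526 mm².
A_2 = 37.28 mm².
Equal strain + equilibrium ⇒ each member carries load in proportion to AE: A₁E₁ = 500100000 N, A₂E₂ = 4101000 N, ΣAE = 504200000 N.
F₁ = P·A₁E₁/ΣAE = 78400·500100000/504200000 = 77760 N.

77.8 kN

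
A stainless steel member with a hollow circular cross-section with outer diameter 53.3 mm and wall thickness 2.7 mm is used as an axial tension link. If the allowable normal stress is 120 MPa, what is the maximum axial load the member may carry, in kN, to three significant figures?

A = 429.2 mm².
P_max = σ_allow · A = 120 · 429.2 = 51500 N = 51.5 kN.

51.5 kN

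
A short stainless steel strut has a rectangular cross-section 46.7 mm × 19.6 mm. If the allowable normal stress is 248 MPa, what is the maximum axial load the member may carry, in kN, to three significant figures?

227 kN

A = 915.3 mm².
P_max = σ_allow · A = 248 · 915.3 = 227000 N = 227 kN.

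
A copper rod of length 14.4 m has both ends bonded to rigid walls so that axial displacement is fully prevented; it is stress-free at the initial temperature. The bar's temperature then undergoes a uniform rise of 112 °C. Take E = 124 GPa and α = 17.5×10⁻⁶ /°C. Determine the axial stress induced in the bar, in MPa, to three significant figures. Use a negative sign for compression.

-243 MPa

Free thermal expansion αLΔT = 17.5e-6 · 14400 · 112 = 28.22 mm.
The walls impose strain ε = −(28.22)/14400 = -1.9600e-03; σ = Eε = 124000 · -1.9600e-03 = -243 MPa.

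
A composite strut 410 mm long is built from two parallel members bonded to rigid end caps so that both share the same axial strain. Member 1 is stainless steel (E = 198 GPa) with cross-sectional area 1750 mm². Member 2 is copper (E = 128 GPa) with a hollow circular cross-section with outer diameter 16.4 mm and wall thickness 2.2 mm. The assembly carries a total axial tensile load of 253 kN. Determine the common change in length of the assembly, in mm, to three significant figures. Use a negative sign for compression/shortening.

0.289 mm

A_2 = 98.14 mm².
Equal strain + equilibrium ⇒ each member carries load in proportion to AE: A₁E₁ = 346500000 N, A₂E₂ = 12560000 N, ΣAE = 359100000 N.
δ = PL/ΣAE = 253000·410/359100000 = 0.2889 mm.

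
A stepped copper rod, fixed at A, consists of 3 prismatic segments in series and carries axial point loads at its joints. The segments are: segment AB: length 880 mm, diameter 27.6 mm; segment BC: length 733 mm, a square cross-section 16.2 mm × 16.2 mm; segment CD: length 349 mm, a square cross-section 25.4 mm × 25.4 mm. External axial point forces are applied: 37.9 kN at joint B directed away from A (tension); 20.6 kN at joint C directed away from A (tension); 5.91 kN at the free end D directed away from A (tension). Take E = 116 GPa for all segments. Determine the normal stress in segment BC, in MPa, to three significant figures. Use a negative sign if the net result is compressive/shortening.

101 MPa

Internal axial forces (sectioning from the free end, tension +): N_CD = 5.91 kN, N_BC = 26.51 kN, N_AB = 64.41 kN.
A_BC = 262.4 mm².
σ_BC = N_BC/A_BC = 26510/262.4 = 101 MPa.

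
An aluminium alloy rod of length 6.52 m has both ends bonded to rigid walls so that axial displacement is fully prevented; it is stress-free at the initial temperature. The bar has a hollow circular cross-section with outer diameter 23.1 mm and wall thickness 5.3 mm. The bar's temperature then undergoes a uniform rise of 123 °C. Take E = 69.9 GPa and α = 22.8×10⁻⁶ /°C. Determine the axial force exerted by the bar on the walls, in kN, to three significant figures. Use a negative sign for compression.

Free thermal expansion αLΔT = 22.8e-6 · 6520 · 123 = 18.28 mm.
The walls impose strain ε = −(18.28)/6520 = -2.8044e-03; σ = Eε = 69900 · -2.8044e-03 = -196 MPa.
Wall reaction R = σ·A = -196·296.4 = -58100 N = -58.1 kN.

-58.1 kN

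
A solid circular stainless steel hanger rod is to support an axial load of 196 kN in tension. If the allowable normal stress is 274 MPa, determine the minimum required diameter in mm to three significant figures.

30.2 mm

Required area A ≥ P/σ_allow = 196000/274 = 715.3 mm².
For a solid circular section, d ≥ √(4A/π) = 30.18 mm.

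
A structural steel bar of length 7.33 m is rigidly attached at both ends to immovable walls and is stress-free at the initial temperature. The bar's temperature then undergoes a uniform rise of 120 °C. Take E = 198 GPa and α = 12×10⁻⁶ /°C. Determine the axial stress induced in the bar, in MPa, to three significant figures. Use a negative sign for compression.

-285 MPa

Free thermal expansion αLΔT = 12e-6 · 7330 · 120 = 10.56 mm.
The walls impose strain ε = −(10.56)/7330 = -1.4400e-03; σ = Eε = 198000 · -1.4400e-03 = -285.1 MPa.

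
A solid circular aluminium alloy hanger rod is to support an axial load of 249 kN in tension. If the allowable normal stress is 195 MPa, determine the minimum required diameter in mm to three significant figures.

Required area A ≥ P/σ_allow = 249000/195 = 1277 mm².
For a solid circular section, d ≥ √(4A/π) = 40.32 mm.

40.3 mm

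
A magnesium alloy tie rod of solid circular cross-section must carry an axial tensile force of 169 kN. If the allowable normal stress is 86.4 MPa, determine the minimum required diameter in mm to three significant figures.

49.9 mm

Required area A ≥ P/σ_allow = 169000/86.4 = 1956 mm².
For a solid circular section, d ≥ √(4A/π) = 49.9 mm.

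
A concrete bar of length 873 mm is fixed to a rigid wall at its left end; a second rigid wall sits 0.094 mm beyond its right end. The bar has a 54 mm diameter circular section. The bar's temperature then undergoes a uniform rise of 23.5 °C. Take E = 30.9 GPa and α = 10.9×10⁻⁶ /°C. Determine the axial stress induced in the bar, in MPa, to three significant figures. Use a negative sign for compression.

Free thermal expansion αLΔT = 10.9e-6 · 873 · 23.5 = 0.2236 mm.
The walls engage after the gap closes; constrained expansion = 0.2236 − 0.094 = 0.1296 mm.
The walls impose strain ε = −(0.1296)/873 = -1.4848e-04; σ = Eε = 30900 · -1.4848e-04 = -4.588 MPa.

-4.59 MPa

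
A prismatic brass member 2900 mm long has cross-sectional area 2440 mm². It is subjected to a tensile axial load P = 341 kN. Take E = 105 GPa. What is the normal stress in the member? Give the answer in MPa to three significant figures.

140 MPa

σ = N/A = 341000/2440 = 139.8 MPa.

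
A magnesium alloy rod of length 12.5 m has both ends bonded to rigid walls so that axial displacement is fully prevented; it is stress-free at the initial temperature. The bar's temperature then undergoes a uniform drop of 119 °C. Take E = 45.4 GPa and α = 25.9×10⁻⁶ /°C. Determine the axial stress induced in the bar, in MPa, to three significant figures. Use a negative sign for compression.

140 MPa

Free thermal expansion αLΔT = 25.9e-6 · 12500 · -119 = -38.53 mm.
The walls impose strain ε = −(-38.53)/12500 = 3.0821e-03; σ = Eε = 45400 · 3.0821e-03 = 139.9 MPa.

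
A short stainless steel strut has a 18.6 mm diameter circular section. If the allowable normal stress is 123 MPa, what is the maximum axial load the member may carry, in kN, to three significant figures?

A = 271.7 mm².
P_max = σ_allow · A = 123 · 271.7 = 33420 N = 33.42 kN.

33.4 kN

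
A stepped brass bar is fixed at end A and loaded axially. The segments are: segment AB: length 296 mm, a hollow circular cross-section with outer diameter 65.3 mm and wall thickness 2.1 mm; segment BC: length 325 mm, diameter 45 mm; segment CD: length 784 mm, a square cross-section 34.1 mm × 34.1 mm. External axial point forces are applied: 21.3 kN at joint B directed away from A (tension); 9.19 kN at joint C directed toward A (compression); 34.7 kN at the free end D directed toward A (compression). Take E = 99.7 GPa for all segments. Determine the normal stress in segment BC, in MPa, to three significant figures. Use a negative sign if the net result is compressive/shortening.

-27.6 MPa

Internal axial forces (sectioning from the free end, tension +): N_CD = -34.7 kN, N_BC = -43.89 kN, N_AB = -22.59 kN.
A_BC = 1590 mm².
σ_BC = N_BC/A_BC = -43890/1590 = -27.6 MPa.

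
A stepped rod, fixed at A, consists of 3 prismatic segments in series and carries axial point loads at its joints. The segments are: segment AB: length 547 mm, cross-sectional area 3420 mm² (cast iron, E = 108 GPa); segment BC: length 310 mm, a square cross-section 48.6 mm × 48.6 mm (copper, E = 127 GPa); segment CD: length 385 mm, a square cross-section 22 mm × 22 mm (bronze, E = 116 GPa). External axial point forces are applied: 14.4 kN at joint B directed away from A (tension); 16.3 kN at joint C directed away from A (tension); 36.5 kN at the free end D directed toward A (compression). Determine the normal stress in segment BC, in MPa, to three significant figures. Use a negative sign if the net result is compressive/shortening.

-8.55 MPa

Internal axial forces (sectioning from the free end, tension +): N_CD = -36.5 kN, N_BC = -20.2 kN, N_AB = -5.8 kN.
A_BC = 2362 mm².
σ_BC = N_BC/A_BC = -20200/2362 = -8.552 MPa.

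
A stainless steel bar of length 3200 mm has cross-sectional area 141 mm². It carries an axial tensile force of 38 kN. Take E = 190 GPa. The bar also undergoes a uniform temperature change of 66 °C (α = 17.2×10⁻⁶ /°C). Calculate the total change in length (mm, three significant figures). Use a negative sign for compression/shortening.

δ_mech = NL/(AE) = 38000·3200/(141·190000) = 4.539 mm.
δ_thermal = αLΔT = 17.2e-6·3200·66 = 3.633 mm.
δ = δ_mech + δ_thermal = 8.172 mm.

8.17 mm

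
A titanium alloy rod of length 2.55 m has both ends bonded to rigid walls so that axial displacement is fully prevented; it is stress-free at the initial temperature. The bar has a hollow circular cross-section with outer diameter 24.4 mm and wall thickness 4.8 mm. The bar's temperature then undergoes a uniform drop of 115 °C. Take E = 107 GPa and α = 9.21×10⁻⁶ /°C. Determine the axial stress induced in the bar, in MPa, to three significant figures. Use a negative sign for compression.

113 MPa

Free thermal expansion αLΔT = 9.21e-6 · 2550 · -115 = -2.701 mm.
The walls impose strain ε = −(-2.701)/2550 = 1.0592e-03; σ = Eε = 107000 · 1.0592e-03 = 113.3 MPa.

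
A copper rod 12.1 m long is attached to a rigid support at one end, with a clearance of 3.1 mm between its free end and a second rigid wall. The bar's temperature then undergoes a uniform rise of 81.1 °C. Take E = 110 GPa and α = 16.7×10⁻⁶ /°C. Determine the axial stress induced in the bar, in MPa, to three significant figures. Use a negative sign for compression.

Free thermal expansion αLΔT = 16.7e-6 · 12100 · 81.1 = 16.39 mm.
The walls engage after the gap closes; constrained expansion = 16.39 − 3.1 = 13.29 mm.
The walls impose strain ε = −(13.29)/12100 = -1.0982e-03; σ = Eε = 110000 · -1.0982e-03 = -120.8 MPa.

-121 MPa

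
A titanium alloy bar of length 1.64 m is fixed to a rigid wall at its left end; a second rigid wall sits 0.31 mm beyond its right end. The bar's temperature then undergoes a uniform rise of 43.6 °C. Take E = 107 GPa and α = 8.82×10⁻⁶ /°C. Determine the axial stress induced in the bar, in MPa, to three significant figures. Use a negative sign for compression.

-20.9 MPa

Free thermal expansion αLΔT = 8.82e-6 · 1640 · 43.6 = 0.6307 mm.
The walls engage after the gap closes; constrained expansion = 0.6307 − 0.31 = 0.3207 mm.
The walls impose strain ε = −(0.3207)/1640 = -1.9553e-04; σ = Eε = 107000 · -1.9553e-04 = -20.92 MPa.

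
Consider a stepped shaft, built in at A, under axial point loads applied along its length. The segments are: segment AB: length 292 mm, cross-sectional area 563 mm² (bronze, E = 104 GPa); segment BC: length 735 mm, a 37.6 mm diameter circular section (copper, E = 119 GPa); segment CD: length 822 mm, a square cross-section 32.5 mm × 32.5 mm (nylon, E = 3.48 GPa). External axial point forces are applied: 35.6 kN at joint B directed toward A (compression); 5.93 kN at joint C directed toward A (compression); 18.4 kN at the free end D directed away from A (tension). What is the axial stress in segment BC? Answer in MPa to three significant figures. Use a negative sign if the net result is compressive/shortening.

11.2 MPa

Internal axial forces (sectioning from the free end, tension +): N_CD = 18.4 kN, N_BC = 12.47 kN, N_AB = -23.13 kN.
A_BC = 1110 mm².
σ_BC = N_BC/A_BC = 12470/1110 = 11.23 MPa.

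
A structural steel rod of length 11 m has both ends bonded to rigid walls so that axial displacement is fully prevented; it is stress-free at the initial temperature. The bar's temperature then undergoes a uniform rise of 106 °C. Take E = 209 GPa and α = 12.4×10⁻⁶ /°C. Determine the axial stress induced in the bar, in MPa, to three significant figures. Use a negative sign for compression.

-275 MPa

Free thermal expansion αLΔT = 12.4e-6 · 11000 · 106 = 14.46 mm.
The walls impose strain ε = −(14.46)/11000 = -1.3144e-03; σ = Eε = 209000 · -1.3144e-03 = -274.7 MPa.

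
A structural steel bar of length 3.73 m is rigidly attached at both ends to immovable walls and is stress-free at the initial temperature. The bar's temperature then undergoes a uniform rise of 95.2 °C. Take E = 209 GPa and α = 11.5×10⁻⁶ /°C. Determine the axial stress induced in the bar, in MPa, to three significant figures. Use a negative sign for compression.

-229 MPa

Free thermal expansion αLΔT = 11.5e-6 · 3730 · 95.2 = 4.084 mm.
The walls impose strain ε = −(4.084)/3730 = -1.0948e-03; σ = Eε = 209000 · -1.0948e-03 = -228.8 MPa.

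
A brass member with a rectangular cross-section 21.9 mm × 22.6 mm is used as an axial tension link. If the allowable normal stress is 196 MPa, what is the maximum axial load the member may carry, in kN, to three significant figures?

97.0 kN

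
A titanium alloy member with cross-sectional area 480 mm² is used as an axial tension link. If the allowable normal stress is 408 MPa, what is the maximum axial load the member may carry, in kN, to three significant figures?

P_max = σ_allow · A = 408 · 480 = 195800 N = 195.8 kN.

196 kN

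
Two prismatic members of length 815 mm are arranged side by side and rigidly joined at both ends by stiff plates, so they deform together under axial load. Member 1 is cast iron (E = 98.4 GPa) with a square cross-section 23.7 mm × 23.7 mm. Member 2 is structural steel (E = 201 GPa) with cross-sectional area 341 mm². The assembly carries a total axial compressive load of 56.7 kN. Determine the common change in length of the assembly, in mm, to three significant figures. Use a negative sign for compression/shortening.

-0.373 mm

A_1 = 561.7 mm².
Equal strain + equilibrium ⇒ each member carries load in proportion to AE: A₁E₁ = 55270000 N, A₂E₂ = 68540000 N, ΣAE = 123800000 N.
δ = PL/ΣAE = -56700·815/123800000 = -0.3732 mm.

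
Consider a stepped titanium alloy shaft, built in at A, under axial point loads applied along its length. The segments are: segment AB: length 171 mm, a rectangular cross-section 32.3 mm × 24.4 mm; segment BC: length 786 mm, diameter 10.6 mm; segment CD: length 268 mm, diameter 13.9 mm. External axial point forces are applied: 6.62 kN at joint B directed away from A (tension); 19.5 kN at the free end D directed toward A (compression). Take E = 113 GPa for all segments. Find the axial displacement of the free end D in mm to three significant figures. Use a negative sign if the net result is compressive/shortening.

Internal axial forces (sectioning from the free end, tension +): N_CD = -19.5 kN, N_BC = -19.5 kN, N_AB = -12.88 kN.
A_AB = 788.1 mm².
A_BC = 88.25 mm².
A_CD = 151.7 mm².
δ_AB = -12880·171/(788.1·113000) = -0.02473 mm
δ_BC = -19500·786/(88.25·113000) = -1.537 mm
δ_CD = -19500·268/(151.7·113000) = -0.3048 mm
δ = Σδ_i = -1.867 mm.

-1.87 mm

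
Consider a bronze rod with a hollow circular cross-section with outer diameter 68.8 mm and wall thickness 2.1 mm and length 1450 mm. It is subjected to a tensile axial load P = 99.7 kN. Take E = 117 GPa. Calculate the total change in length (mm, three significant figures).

2.81 mm

A = 440 mm².
δ_mech = NL/(AE) = 99700·1450/(440·117000) = 2.808 mm.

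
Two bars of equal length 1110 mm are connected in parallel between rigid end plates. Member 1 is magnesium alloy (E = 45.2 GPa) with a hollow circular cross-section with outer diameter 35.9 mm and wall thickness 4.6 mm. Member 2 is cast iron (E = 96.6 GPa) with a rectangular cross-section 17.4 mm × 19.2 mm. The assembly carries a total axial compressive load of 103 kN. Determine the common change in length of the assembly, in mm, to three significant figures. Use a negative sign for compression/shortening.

-2.17 mm

A_1 = 452.3 mm².
A_2 = 334.1 mm².
Equal strain + equilibrium ⇒ each member carries load in proportion to AE: A₁E₁ = 20450000 N, A₂E₂ = 32270000 N, ΣAE = 52720000 N.
δ = PL/ΣAE = -103000·1110/52720000 = -2.169 mm.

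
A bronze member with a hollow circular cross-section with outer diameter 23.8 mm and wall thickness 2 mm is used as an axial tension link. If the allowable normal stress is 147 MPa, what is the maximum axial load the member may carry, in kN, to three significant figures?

A = 137 mm².
P_max = σ_allow · A = 147 · 137 = 20140 N = 20.14 kN.

20.1 kN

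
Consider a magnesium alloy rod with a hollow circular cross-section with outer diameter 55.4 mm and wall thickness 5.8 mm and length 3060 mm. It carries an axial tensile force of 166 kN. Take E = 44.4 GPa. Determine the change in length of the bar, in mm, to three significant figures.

12.7 mm

A = 903.8 mm².
δ_mech = NL/(AE) = 166000·3060/(903.8·44400) = 12.66 mm.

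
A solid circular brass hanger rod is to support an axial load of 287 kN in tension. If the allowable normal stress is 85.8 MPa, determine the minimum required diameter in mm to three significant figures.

Required area A ≥ P/σ_allow = 287000/85.8 = 3345 mm².
For a solid circular section, d ≥ √(4A/π) = 65.26 mm.

65.3 mm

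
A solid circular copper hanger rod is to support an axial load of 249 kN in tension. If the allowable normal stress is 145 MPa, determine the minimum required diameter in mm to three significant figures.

46.8 mm

Required area A ≥ P/σ_allow = 249000/145 = 1717 mm².
For a solid circular section, d ≥ √(4A/π) = 46.76 mm.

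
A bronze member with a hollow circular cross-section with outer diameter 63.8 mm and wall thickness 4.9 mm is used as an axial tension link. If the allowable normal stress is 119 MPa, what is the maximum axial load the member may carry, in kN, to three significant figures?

108 kN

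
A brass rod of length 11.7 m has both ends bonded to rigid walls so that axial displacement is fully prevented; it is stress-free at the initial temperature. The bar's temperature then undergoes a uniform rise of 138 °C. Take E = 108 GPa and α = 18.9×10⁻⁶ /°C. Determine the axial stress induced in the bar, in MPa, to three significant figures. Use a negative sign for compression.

Free thermal expansion αLΔT = 18.9e-6 · 11700 · 138 = 30.52 mm.
The walls impose strain ε = −(30.52)/11700 = -2.6082e-03; σ = Eε = 108000 · -2.6082e-03 = -281.7 MPa.

-282 MPa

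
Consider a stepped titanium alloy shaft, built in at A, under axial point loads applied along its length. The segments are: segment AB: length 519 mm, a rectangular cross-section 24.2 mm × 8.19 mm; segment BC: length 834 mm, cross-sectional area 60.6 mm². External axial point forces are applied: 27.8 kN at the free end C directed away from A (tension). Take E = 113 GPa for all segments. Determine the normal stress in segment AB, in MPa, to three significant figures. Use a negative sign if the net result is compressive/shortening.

140 MPa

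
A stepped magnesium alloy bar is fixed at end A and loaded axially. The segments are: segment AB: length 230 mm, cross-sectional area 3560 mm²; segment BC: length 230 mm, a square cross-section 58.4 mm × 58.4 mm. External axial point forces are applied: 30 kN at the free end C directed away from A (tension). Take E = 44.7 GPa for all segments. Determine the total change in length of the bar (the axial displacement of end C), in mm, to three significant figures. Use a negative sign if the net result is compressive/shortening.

Internal axial forces (sectioning from the free end, tension +): N_BC = 30 kN, N_AB = 30 kN.
A_BC = 3411 mm².
δ_AB = 30000·230/(3560·44700) = 0.04336 mm
δ_BC = 30000·230/(3411·44700) = 0.04526 mm
δ = Σδ_i = 0.08862 mm.

0.0886 mm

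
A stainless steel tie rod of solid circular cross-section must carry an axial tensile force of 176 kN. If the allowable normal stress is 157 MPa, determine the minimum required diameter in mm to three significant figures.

37.8 mm

Required area A ≥ P/σ_allow = 176000/157 = 1121 mm².
For a solid circular section, d ≥ √(4A/π) = 37.78 mm.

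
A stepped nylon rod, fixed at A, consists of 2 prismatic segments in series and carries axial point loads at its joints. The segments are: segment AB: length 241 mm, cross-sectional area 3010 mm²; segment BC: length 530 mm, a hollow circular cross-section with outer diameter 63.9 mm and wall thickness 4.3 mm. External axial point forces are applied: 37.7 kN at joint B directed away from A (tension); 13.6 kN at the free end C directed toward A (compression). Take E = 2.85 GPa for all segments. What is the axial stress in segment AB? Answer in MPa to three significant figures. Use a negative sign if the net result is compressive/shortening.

8.01 MPa

Internal axial forces (sectioning from the free end, tension +): N_BC = -13.6 kN, N_AB = 24.1 kN.
σ_AB = N_AB/A_AB = 24100/3010 = 8.007 MPa.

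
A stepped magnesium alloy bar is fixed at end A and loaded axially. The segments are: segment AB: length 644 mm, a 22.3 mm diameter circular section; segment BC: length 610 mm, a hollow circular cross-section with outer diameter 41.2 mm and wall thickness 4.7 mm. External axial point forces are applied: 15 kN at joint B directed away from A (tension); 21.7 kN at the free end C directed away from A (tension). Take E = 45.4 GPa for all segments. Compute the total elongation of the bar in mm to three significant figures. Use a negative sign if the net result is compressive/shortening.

Internal axial forces (sectioning from the free end, tension +): N_BC = 21.7 kN, N_AB = 36.7 kN.
A_AB = 390.6 mm².
A_BC = 538.9 mm².
δ_AB = 36700·644/(390.6·45400) = 1.333 mm
δ_BC = 21700·610/(538.9·45400) = 0.541 mm
δ = Σδ_i = 1.874 mm.

1.87 mm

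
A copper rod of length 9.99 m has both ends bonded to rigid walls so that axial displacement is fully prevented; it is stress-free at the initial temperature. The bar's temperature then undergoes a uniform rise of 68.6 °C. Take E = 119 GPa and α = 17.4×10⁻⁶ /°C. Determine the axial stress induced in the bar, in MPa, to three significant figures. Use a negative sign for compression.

-142 MPa

Free thermal expansion αLΔT = 17.4e-6 · 9990 · 68.6 = 11.92 mm.
The walls impose strain ε = −(11.92)/9990 = -1.1936e-03; σ = Eε = 119000 · -1.1936e-03 = -142 MPa.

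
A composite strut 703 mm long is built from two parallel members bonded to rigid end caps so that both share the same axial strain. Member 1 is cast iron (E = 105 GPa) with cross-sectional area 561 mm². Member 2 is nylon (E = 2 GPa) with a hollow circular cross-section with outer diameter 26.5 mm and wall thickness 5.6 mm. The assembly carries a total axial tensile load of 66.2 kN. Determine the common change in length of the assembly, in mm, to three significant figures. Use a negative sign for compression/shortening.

A_2 = 367.7 mm².
Equal strain + equilibrium ⇒ each member carries load in proportion to AE: A₁E₁ = 58900000 N, A₂E₂ = 735400 N, ΣAE = 59640000 N.
δ = PL/ΣAE = 66200·703/59640000 = 0.7803 mm.

0.780 mm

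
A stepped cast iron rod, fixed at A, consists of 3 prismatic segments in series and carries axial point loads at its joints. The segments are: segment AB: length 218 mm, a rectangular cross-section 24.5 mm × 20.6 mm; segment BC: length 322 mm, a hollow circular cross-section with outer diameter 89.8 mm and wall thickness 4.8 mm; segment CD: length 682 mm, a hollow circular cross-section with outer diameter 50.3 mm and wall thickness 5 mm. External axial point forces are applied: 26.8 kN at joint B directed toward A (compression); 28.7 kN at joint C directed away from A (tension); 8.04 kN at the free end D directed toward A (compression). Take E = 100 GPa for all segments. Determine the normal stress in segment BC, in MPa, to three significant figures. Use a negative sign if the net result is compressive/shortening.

16.1 MPa

Internal axial forces (sectioning from the free end, tension +): N_CD = -8.04 kN, N_BC = 20.66 kN, N_AB = -6.14 kN.
A_BC = 1282 mm².
σ_BC = N_BC/A_BC = 20660/1282 = 16.12 MPa.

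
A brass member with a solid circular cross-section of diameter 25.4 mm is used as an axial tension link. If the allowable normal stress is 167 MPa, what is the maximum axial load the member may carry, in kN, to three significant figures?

84.6 kN

A = 506.7 mm².
P_max = σ_allow · A = 167 · 506.7 = 84620 N = 84.62 kN.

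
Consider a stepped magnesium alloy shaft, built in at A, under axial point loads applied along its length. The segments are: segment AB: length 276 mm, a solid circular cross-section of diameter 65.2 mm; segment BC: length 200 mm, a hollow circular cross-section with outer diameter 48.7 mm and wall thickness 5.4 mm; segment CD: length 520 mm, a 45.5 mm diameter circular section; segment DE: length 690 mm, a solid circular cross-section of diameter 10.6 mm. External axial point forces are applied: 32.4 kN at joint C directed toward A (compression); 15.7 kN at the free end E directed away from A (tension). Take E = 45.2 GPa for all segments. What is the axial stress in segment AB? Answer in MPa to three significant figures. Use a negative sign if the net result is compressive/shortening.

-5.00 MPa

Internal axial forces (sectioning from the free end, tension +): N_DE = 15.7 kN, N_CD = 15.7 kN, N_BC = -16.7 kN, N_AB = -16.7 kN.
A_AB = 3339 mm².
σ_AB = N_AB/A_AB = -16700/3339 = -5.002 MPa.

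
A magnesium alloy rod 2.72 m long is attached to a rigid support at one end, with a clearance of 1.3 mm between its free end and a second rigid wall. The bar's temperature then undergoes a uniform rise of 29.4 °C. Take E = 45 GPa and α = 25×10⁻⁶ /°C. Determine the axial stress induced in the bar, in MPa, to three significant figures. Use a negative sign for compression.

-11.6 MPa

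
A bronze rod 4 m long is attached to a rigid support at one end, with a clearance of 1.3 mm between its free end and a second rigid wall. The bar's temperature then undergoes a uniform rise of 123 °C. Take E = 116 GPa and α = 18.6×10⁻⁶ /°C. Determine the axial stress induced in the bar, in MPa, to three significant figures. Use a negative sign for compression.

-228 MPa

Free thermal expansion αLΔT = 18.6e-6 · 4000 · 123 = 9.151 mm.
The walls engage after the gap closes; constrained expansion = 9.151 − 1.3 = 7.851 mm.
The walls impose strain ε = −(7.851)/4000 = -1.9628e-03; σ = Eε = 116000 · -1.9628e-03 = -227.7 MPa.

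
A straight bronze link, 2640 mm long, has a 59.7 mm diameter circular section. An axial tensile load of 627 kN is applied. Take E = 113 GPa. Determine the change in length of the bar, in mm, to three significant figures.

5.23 mm

A = 2799 mm².
δ_mech = NL/(AE) = 627000·2640/(2799·113000) = 5.233 mm.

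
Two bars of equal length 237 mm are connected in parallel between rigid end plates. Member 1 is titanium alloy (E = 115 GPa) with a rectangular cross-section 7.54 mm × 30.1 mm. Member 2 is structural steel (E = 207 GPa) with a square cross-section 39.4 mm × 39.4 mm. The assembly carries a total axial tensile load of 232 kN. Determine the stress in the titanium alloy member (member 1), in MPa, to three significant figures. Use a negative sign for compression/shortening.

A_1 = 227 mm².
A_2 = 1552 mm².
Equal strain + equilibrium ⇒ each member carries load in proportion to AE: A₁E₁ = 26100000 N, A₂E₂ = 321300000 N, ΣAE = 347400000 N.
σ₁ = P·E₁/ΣAE = 232000·115000/347400000 = 76.79 MPa.

76.8 MPa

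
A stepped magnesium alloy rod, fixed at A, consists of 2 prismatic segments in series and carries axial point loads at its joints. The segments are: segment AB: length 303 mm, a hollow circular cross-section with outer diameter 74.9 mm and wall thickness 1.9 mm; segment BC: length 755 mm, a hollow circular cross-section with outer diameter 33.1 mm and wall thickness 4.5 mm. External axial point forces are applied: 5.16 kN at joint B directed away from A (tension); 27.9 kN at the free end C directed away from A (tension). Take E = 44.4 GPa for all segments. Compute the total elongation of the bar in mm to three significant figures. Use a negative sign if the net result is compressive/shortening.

1.69 mm

Internal axial forces (sectioning from the free end, tension +): N_BC = 27.9 kN, N_AB = 33.06 kN.
A_AB = 435.7 mm².
A_BC = 404.3 mm².
δ_AB = 33060·303/(435.7·44400) = 0.5178 mm
δ_BC = 27900·755/(404.3·44400) = 1.173 mm
δ = Σδ_i = 1.691 mm.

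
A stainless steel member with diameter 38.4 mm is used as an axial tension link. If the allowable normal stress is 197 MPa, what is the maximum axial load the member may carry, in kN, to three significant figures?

A = 1158 mm².
P_max = σ_allow · A = 197 · 1158 = 228100 N = 228.1 kN.

228 kN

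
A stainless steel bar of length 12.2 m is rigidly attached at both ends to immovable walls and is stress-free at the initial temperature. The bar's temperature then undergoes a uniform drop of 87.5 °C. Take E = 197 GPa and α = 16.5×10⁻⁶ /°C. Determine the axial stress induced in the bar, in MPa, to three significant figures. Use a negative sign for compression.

Free thermal expansion αLΔT = 16.5e-6 · 12200 · -87.5 = -17.61 mm.
The walls impose strain ε = −(-17.61)/12200 = 1.4437e-03; σ = Eε = 197000 · 1.4437e-03 = 284.4 MPa.

284 MPa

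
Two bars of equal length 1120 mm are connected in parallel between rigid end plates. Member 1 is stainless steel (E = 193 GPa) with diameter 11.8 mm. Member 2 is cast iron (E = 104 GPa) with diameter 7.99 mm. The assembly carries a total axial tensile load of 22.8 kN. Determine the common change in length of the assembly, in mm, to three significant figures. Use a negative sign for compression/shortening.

A_1 = 109.4 mm².
A_2 = 50.14 mm².
Equal strain + equilibrium ⇒ each member carries load in proportion to AE: A₁E₁ = 21110000 N, A₂E₂ = 5215000 N, ΣAE = 26320000 N.
δ = PL/ΣAE = 22800·1120/26320000 = 0.9702 mm.

0.970 mm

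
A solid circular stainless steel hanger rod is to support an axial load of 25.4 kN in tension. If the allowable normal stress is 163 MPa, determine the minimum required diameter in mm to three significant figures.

Required area A ≥ P/σ_allow = 25400/163 = 155.8 mm².
For a solid circular section, d ≥ √(4A/π) = 14.09 mm.

14.1 mm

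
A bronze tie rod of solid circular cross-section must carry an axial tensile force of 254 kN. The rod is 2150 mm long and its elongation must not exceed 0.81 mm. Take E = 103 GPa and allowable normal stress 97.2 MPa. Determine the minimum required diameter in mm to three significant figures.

91.3 mm

Required area A ≥ P/σ_allow = 254000/97.2 = 2613 mm².
For a solid circular section, d ≥ √(4A/π) = 57.68 mm.
Elongation limit: A ≥ PL/(Eδ_allow) = 254000·2150/(103000·0.81) = 6546 mm² ⇒ d ≥ 91.29 mm.
The elongation limit governs.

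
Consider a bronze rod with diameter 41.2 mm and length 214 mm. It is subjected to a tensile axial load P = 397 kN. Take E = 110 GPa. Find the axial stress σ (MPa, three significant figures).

298 MPa

A = 1333 mm².
σ = N/A = 397000/1333 = 297.8 MPa.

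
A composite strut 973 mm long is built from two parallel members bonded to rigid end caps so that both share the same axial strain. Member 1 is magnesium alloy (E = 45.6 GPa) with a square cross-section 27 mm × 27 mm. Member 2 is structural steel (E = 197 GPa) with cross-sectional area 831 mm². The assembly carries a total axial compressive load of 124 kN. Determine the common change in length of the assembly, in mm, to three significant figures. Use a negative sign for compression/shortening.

-0.613 mm

A_1 = 729 mm².
Equal strain + equilibrium ⇒ each member carries load in proportion to AE: A₁E₁ = 33240000 N, A₂E₂ = 163700000 N, ΣAE = 196900000 N.
δ = PL/ΣAE = -124000·973/196900000 = -0.6126 mm.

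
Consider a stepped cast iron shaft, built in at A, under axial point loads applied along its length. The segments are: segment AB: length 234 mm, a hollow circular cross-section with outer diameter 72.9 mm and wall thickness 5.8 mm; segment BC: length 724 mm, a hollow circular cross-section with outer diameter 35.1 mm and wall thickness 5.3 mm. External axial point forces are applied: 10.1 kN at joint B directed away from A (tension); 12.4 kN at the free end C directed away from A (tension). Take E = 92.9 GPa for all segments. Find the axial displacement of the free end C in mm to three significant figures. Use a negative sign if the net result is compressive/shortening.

0.241 mm

Internal axial forces (sectioning from the free end, tension +): N_BC = 12.4 kN, N_AB = 22.5 kN.
A_AB = 1223 mm².
A_BC = 496.2 mm².
δ_AB = 22500·234/(1223·92900) = 0.04635 mm
δ_BC = 12400·724/(496.2·92900) = 0.1948 mm
δ = Σδ_i = 0.2411 mm.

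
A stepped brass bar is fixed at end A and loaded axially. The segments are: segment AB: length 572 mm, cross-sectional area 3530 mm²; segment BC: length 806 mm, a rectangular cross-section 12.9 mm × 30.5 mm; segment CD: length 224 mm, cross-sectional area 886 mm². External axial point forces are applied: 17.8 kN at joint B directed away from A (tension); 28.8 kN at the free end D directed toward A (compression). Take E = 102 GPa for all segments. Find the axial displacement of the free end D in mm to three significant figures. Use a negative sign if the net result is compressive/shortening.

Internal axial forces (sectioning from the free end, tension +): N_CD = -28.8 kN, N_BC = -28.8 kN, N_AB = -11 kN.
A_BC = 393.4 mm².
δ_AB = -11000·572/(3530·102000) = -0.01747 mm
δ_BC = -28800·806/(393.4·102000) = -0.5784 mm
δ_CD = -28800·224/(886·102000) = -0.07138 mm
δ = Σδ_i = -0.6673 mm.

-0.667 mm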